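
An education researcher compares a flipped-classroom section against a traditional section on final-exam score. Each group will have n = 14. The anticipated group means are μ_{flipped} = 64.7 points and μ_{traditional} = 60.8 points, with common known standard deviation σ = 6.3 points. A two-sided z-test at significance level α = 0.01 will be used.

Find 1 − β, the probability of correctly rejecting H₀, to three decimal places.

Power ≈ 0.174

Standardized effect: d = |μ_{flipped} − μ_{traditional}| / σ = |64.7 − 60.8| / 6.3 = 0.6190
Noncentrality parameter: δ = d·√(n/2) = 0.6190 × √(14/2) = 1.6378
Two-sided α = 0.01 → critical value z_{0.005} = 2.576.
Power = Φ(δ − 2.576) + Φ(−δ − 2.576) = Φ(-0.938) + Φ(-4.214) = 0.1741 + 0.0000 = 0.1741.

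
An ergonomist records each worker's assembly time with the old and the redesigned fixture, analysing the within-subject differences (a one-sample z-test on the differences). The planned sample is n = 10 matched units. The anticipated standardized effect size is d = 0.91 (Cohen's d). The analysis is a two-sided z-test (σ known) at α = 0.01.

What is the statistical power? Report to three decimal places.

Power ≈ 0.619

Noncentrality parameter: δ = d·√n = 0.91 × √10 = 2.8777
Two-sided α = 0.01 → critical value z_{0.005} = 2.576.
Power = Φ(δ − 2.576) + Φ(−δ − 2.576) = Φ(0.302) + Φ(-5.454) = 0.6186 + 0.0000 = 0.6186.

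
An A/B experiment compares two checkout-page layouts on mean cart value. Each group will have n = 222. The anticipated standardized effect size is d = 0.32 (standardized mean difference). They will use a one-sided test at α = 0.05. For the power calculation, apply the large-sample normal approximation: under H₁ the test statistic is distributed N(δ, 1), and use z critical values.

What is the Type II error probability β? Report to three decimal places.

β ≈ 0.042

Noncentrality parameter: δ = d·√(n/2) = 0.32 × √(222/2) = 3.3714
One-sided α = 0.05 → critical value z_{0.05} = 1.645.
Power = Φ(δ − 1.645) = Φ(1.727) = 0.9579.
Type II error: β = 1 − power = 1 − 0.9579 = 0.0421.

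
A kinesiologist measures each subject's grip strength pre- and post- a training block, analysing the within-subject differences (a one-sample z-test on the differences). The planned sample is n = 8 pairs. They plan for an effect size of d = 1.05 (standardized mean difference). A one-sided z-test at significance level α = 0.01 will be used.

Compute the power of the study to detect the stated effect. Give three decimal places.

Noncentrality parameter: δ = d·√n = 1.05 × √8 = 2.9698
Critical value for a one-sided test at α = 0.01: z_α = 2.326.
Power = P(Z > 2.326 − δ) = Φ(0.644) = 0.7401.

Power ≈ 0.740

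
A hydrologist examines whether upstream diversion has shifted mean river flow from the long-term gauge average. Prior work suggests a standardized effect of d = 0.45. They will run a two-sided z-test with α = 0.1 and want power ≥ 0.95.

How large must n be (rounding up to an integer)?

n = 54

Set Φ(δ − 1.645) = 0.95; then δ − 1.645 = Φ⁻¹(0.95) = 1.645, giving δ = 3.290.
(For δ > 0 the lower-tail rejection region contributes negligibly to power, so the one-term inversion is standard.)
δ = d·√n ⇒ n = (δ/d)² = (3.290 / 0.45)² = 53.44.
Round up to the next whole unit.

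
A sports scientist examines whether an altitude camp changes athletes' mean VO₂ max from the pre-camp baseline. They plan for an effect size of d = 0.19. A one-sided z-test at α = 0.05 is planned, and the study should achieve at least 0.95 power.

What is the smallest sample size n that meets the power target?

n = 300

Set Φ(δ − 1.645) = 0.95; then δ − 1.645 = Φ⁻¹(0.95) = 1.645, giving δ = 3.290.
δ = d·√n ⇒ n = (δ/d)² = (3.290 / 0.19)² = 299.78.
Round up to the next whole unit.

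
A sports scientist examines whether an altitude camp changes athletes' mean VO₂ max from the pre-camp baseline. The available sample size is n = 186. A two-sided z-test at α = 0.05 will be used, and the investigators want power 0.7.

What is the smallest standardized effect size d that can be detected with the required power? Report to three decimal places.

Need Φ(δ − 1.960) = 0.7, so δ = 1.960 + 0.524 = 2.484.
(Lower-tail contribution to power is negligible for δ > 0.)
δ = d·√n ⇒ d = δ/√n = 2.484/√186 = 0.1822.

d ≈ 0.182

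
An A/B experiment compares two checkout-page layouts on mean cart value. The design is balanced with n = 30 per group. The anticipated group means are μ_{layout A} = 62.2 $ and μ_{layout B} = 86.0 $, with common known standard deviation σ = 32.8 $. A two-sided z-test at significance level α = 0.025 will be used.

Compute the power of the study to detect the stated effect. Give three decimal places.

Power ≈ 0.715

Standardized effect: d = |μ_{layout A} − μ_{layout B}| / σ = |62.2 − 86.0| / 32.8 = 0.7256
Noncentrality parameter: δ = d·√(n/2) = 0.7256 × √(30/2) = 2.8103
Critical value for a two-sided test at α = 0.025: z_{α/2} = 2.241.
Power = Φ(δ − 2.241) + Φ(−δ − 2.241) = Φ(0.569) + Φ(-5.052) = 0.7153 + 0.0000 = 0.7153.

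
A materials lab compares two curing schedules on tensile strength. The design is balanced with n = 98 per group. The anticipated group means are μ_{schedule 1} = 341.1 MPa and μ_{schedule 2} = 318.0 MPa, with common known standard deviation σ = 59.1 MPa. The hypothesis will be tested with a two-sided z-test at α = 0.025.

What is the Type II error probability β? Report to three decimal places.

β ≈ 0.310

Standardized effect: d = |μ_{schedule 1} − μ_{schedule 2}| / σ = |341.1 − 318.0| / 59.1 = 0.3909
Noncentrality parameter: δ = d·√(n/2) = 0.3909 × √(98/2) = 2.7360
Two-sided α = 0.025 → critical value z_{0.0125} = 2.241.
Power = Φ(δ − 2.241) + Φ(−δ − 2.241) = Φ(0.495) + Φ(-4.977) = 0.6896 + 0.0000 = 0.6896.
Type II error: β = 1 − power = 1 − 0.6896 = 0.3104.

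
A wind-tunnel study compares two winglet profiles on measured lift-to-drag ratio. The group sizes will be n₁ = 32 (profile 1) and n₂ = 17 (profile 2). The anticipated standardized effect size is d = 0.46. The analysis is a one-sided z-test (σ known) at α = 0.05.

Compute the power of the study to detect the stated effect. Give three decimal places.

Noncentrality parameter: δ = d / √(1/n₁ + 1/n₂) = 0.46 / √(1/32 + 1/17) = 1.5327
Critical value for a one-sided test at α = 0.05: z_α = 1.645.
Power = Φ(δ − 1.645) = Φ(-0.112) = 0.4554.

Power ≈ 0.455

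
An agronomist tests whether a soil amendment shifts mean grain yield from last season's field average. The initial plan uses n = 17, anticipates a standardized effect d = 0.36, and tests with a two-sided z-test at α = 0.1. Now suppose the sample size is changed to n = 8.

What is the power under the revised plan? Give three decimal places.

With n = 8: δ = d·√n = 0.36 × √8 = 1.0182. Critical value z_{0.05} = 1.645.
Revised power = Φ(δ − 1.645) + Φ(−δ − 1.645) = Φ(-0.627) + Φ(-2.663) = 0.2655 + 0.0039 = 0.2693.

Power ≈ 0.269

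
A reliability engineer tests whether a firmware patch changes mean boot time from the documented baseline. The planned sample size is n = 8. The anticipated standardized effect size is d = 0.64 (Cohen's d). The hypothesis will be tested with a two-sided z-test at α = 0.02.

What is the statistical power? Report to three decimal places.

Power ≈ 0.303

Noncentrality parameter: δ = d·√n = 0.64 × √8 = 1.8102
Critical value for a two-sided test at α = 0.02: z_{α/2} = 2.326.
Power = Φ(δ − 2.326) + Φ(−δ − 2.326) = Φ(-0.516) + Φ(-4.137) = 0.3029 + 0.0000 = 0.3029.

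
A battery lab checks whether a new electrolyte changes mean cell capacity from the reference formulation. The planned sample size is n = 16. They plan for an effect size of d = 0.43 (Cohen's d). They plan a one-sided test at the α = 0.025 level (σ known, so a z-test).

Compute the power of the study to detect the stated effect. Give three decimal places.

Power ≈ 0.405

Noncentrality parameter: δ = d·√n = 0.43 × √16 = 1.7200
Critical value for a one-sided test at α = 0.025: z_α = 1.960.
Power = P(Z > 1.960 − δ) = Φ(-0.240) = 0.4052.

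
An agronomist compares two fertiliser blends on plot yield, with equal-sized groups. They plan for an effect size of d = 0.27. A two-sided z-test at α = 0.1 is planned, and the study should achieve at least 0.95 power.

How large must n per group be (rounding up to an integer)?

n = 297 per group

Set Φ(δ − 1.645) = 0.95; then δ − 1.645 = Φ⁻¹(0.95) = 1.645, giving δ = 3.290.
(For δ > 0 the lower-tail rejection region contributes negligibly to power, so the one-term inversion is standard.)
δ = d·√(n/2) ⇒ n = 2(δ/d)² = 2 × (3.290 / 0.27)² = 296.90.
Round up to the next whole unit.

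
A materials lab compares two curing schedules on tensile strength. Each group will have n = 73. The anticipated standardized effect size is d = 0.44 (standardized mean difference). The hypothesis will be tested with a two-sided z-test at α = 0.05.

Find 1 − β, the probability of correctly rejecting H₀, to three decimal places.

Noncentrality parameter: δ = d·√(n/2) = 0.44 × √(73/2) = 2.6583
Critical value for a two-sided test at α = 0.05: z_{α/2} = 1.960.
Power = Φ(δ − 1.960) + Φ(−δ − 1.960) = Φ(0.698) + Φ(-4.618) = 0.7575 + 0.0000 = 0.7575.

Power ≈ 0.758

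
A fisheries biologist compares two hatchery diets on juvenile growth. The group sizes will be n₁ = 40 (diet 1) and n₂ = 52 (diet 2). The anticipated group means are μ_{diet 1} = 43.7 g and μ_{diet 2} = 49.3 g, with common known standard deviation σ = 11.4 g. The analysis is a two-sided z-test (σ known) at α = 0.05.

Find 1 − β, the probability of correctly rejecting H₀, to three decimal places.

Power ≈ 0.646

Standardized effect: d = |μ_{diet 1} − μ_{diet 2}| / σ = |43.7 − 49.3| / 11.4 = 0.4912
Noncentrality parameter: δ = d / √(1/n₁ + 1/n₂) = 0.4912 / √(1/40 + 1/52) = 2.3357
Critical value for a two-sided test at α = 0.05: z_{α/2} = 1.960.
Power = Φ(δ − 1.960) + Φ(−δ − 1.960) = Φ(0.376) + Φ(-4.296) = 0.6465 + 0.0000 = 0.6465.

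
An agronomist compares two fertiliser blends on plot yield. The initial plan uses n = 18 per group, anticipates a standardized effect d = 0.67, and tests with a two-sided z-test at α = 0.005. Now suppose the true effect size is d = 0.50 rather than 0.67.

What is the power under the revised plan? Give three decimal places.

With d = 0.50: δ = d·√(n/2) = 0.50 × √(18/2) = 1.5000. Critical value z_{0.0025} = 2.807.
Revised power = Φ(δ − 2.807) + Φ(−δ − 2.807) = Φ(-1.307) + Φ(-4.307) = 0.0956 + 0.0000 = 0.0956.

Power ≈ 0.096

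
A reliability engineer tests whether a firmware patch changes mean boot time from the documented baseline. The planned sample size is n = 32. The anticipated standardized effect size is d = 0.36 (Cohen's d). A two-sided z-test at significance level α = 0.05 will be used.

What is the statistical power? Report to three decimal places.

Noncentrality parameter: δ = d·√n = 0.36 × √32 = 2.0365
Two-sided α = 0.05 → critical value z_{0.025} = 1.960.
Power = Φ(δ − 1.960) + Φ(−δ − 1.960) = Φ(0.077) + Φ(-3.996) = 0.5305 + 0.0000 = 0.5305.

Power ≈ 0.531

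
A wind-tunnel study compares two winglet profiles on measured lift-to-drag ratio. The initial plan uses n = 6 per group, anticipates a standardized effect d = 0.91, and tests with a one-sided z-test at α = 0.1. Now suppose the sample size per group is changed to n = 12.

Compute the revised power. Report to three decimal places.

With n = 12 per group: δ = d·√(n/2) = 0.91 × √(12/2) = 2.2290. Critical value z_{0.1} = 1.282.
Revised power = Φ(δ − 1.282) = Φ(0.947) = 0.8283.

Power ≈ 0.828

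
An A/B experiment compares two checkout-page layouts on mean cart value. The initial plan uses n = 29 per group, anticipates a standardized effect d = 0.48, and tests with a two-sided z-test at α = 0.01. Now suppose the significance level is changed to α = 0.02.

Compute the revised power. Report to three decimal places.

δ = d·√(n/2) = 0.48 × √(29/2) = 1.8278 (unchanged). New critical value: z_{0.01} = 2.326.
Revised power = Φ(δ − 2.326) + Φ(−δ − 2.326) = Φ(-0.499) + Φ(-4.154) = 0.3090 + 0.0000 = 0.3091.

Power ≈ 0.309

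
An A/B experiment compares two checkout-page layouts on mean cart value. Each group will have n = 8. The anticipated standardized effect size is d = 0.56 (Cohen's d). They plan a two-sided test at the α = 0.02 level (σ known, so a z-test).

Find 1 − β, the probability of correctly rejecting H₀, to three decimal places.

Power ≈ 0.114

Noncentrality parameter: δ = d·√(n/2) = 0.56 × √(8/2) = 1.1200
Two-sided α = 0.02 → critical value z_{0.01} = 2.326.
Power = Φ(δ − 2.326) + Φ(−δ − 2.326) = Φ(-1.206) + Φ(-3.446) = 0.1138 + 0.0003 = 0.1141.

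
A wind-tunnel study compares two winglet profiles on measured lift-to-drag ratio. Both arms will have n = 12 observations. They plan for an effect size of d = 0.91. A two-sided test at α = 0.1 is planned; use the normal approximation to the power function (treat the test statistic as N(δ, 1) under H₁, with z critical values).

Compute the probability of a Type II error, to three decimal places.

Noncentrality parameter: δ = d·√(n/2) = 0.91 × √(12/2) = 2.2290
Critical value for a two-sided test at α = 0.1: z_{α/2} = 1.645.
Power = Φ(δ − 1.645) + Φ(−δ − 1.645) = Φ(0.584) + Φ(-3.874) = 0.7205 + 0.0001 = 0.7205.
Type II error: β = 1 − power = 1 − 0.7205 = 0.2795.

β ≈ 0.279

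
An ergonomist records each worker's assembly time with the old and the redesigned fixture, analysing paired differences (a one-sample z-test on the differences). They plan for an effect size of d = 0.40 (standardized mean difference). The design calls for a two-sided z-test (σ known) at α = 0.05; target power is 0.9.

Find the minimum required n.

n = 66

Set Φ(δ − 1.960) = 0.9; then δ − 1.960 = Φ⁻¹(0.9) = 1.282, giving δ = 3.242.
(Ignoring the negligible lower-tail rejection probability gives the usual closed-form inversion.)
δ = d·√n ⇒ n = (δ/d)² = (3.242 / 0.40)² = 65.67.
Round up to the next whole unit.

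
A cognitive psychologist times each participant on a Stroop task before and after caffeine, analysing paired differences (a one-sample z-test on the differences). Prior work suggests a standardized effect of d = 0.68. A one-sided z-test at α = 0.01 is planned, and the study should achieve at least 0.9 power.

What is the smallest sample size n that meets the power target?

For power 0.9 need Φ(δ − z_{0.01}) = 0.9, so δ = z_{0.01} + z_{0.10} = 2.326 + 1.282 = 3.608.
δ = d·√n ⇒ n = (δ/d)² = (3.608 / 0.68)² = 28.15.
Rounding up, n = 29.

n = 29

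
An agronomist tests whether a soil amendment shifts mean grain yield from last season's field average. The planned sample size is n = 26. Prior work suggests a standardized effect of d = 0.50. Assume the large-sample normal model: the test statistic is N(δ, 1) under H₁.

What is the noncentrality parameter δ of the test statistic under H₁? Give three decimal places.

The noncentrality parameter scales effect size by the design's sample-size factor: δ = d·√n = 0.50 × √26 = 2.5495

δ ≈ 2.550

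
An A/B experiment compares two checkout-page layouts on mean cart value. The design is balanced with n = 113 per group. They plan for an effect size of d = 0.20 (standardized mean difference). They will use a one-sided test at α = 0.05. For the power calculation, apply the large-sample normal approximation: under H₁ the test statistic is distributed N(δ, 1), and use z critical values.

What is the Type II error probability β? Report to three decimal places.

Noncentrality parameter: λ = d·√(n/2) = 0.20 × √(113/2) = 1.5033
One-sided α = 0.05 → critical value z_{0.05} = 1.645.
Power = Φ(λ − 1.645) = Φ(-0.142) = 0.4437.
Type II error: β = 1 − power = 1 − 0.4437 = 0.5563.

β ≈ 0.556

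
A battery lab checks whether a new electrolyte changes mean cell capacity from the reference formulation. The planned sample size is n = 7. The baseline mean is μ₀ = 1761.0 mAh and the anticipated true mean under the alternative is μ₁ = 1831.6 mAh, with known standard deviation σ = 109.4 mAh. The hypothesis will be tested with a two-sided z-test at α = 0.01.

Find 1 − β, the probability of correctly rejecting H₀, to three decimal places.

Power ≈ 0.193

Standardized effect: d = |μ₁ − μ₀| / σ = |1831.6 − 1761.0| / 109.4 = 0.6453
Noncentrality parameter: δ = d·√n = 0.6453 × √7 = 1.7074
Two-sided α = 0.01 → critical value z_{0.005} = 2.576.
Power = Φ(δ − 2.576) + Φ(−δ − 2.576) = Φ(-0.868) + Φ(-4.283) = 0.1926 + 0.0000 = 0.1926.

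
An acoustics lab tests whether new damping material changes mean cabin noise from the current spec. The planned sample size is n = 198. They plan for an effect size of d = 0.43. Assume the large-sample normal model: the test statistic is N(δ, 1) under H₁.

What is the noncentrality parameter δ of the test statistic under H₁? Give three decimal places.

δ ≈ 6.051

δ = d·√n = 0.43 × √198 = 6.0506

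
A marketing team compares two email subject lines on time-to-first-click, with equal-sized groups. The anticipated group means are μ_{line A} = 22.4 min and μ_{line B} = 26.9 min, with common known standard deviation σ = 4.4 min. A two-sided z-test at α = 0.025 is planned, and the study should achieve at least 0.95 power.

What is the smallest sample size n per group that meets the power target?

n = 29 per group

Standardized effect: d = |μ_{line A} − μ_{line B}| / σ = |22.4 − 26.9| / 4.4 = 1.0227
Set Φ(δ − 2.241) = 0.95; then δ − 2.241 = Φ⁻¹(0.95) = 1.645, giving δ = 3.886.
(For δ > 0 the lower-tail rejection region contributes negligibly to power, so the one-term inversion is standard.)
δ = d·√(n/2) ⇒ n = 2(δ/d)² = 2 × (3.886 / 1.0227)² = 28.88.
Rounding up, n = 29 per group.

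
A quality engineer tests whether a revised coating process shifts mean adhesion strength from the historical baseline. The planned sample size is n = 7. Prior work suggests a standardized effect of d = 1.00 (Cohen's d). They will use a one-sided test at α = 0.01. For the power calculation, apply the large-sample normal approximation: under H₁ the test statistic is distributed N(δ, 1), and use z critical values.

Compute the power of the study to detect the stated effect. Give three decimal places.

Noncentrality parameter: δ = d·√n = 1.00 × √7 = 2.6458
One-sided α = 0.01 → critical value z_{0.01} = 2.326.
Power = P(Z > 2.326 − δ) = Φ(0.319) = 0.6253.

Power ≈ 0.625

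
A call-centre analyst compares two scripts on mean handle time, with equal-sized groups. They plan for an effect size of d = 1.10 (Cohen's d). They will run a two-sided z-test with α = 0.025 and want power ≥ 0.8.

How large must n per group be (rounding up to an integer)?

Set Φ(δ − 2.241) = 0.8; then δ − 2.241 = Φ⁻¹(0.8) = 0.842, giving δ = 3.083.
(For δ > 0 the lower-tail rejection region contributes negligibly to power, so the one-term inversion is standard.)
δ = d·√(n/2) ⇒ n = 2(δ/d)² = 2 × (3.083 / 1.10)² = 15.71.
Rounding up, n = 16 per group.

n = 16 per group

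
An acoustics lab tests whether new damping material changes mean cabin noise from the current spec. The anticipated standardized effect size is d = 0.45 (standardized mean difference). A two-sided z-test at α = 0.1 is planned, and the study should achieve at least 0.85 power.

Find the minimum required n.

n = 36

For power 0.85 need Φ(δ − z_{0.05}) = 0.85, so δ = z_{0.05} + z_{0.15} = 1.645 + 1.036 = 2.681.
(For δ > 0 the lower-tail rejection region contributes negligibly to power, so the one-term inversion is standard.)
δ = d·√n ⇒ n = (δ/d)² = (2.681 / 0.45)² = 35.50.
Round up to the next whole unit.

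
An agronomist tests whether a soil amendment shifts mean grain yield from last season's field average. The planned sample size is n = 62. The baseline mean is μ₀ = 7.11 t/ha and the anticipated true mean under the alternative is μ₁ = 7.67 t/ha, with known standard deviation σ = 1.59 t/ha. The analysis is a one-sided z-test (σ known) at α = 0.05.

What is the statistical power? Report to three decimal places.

Power ≈ 0.870

Standardized effect: d = |μ₁ − μ₀| / σ = |7.67 − 7.11| / 1.59 = 0.3522
Noncentrality parameter: δ = d·√n = 0.3522 × √62 = 2.7732
One-sided α = 0.05 → critical value z_{0.05} = 1.645.
Power = Φ(δ − 1.645) = Φ(1.128) = 0.8704.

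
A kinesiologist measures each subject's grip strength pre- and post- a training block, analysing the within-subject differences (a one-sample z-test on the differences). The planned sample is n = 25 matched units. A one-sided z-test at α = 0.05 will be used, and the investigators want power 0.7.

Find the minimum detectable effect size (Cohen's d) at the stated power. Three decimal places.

Need Φ(δ − 1.645) = 0.7, so δ = 1.645 + 0.524 = 2.169.
δ = d·√n ⇒ d = δ/√n = 2.169/√25 = 0.4339.

d ≈ 0.434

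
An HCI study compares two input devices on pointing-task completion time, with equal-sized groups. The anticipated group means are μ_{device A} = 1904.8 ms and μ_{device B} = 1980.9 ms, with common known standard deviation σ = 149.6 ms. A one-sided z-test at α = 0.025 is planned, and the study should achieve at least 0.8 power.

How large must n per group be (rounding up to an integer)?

Standardized effect: d = |μ_{device A} − μ_{device B}| / σ = |1904.8 − 1980.9| / 149.6 = 0.5087
For power 0.8 need Φ(δ − z_{0.025}) = 0.8, so δ = z_{0.025} + z_{0.20} = 1.960 + 0.842 = 2.802.
δ = d·√(n/2) ⇒ n = 2(δ/d)² = 2 × (2.802 / 0.5087)² = 60.66.
Round up to the next whole unit.

n = 61 per group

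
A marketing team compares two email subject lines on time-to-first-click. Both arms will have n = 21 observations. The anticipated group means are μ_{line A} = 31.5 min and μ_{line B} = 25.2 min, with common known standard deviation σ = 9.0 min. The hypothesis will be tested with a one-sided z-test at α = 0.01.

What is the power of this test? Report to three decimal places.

Standardized effect: d = |μ_{line A} − μ_{line B}| / σ = |31.5 − 25.2| / 9.0 = 0.7000
Noncentrality parameter: λ = d·√(n/2) = 0.7000 × √(21/2) = 2.2683
Critical value for a one-sided test at α = 0.01: z_α = 2.326.
Power = P(Z > 2.326 − λ) = Φ(-0.058) = 0.4768.

Power ≈ 0.477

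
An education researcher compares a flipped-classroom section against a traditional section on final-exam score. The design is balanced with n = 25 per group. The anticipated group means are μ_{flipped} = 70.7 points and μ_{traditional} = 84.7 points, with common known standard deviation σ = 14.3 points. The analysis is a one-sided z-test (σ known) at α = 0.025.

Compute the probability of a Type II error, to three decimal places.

Standardized effect: d = |μ_{flipped} − μ_{traditional}| / σ = |70.7 − 84.7| / 14.3 = 0.9790
Noncentrality parameter: δ = d·√(n/2) = 0.9790 × √(25/2) = 3.4614
Critical value for a one-sided test at α = 0.025: z_α = 1.960.
Power = Φ(δ − 1.960) = Φ(1.501) = 0.9334.
Type II error: β = 1 − power = 1 − 0.9334 = 0.0666.

β ≈ 0.067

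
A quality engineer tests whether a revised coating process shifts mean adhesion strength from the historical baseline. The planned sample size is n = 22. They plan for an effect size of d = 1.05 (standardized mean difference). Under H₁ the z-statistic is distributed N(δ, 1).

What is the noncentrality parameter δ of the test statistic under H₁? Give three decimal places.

δ = d·√n = 1.05 × √22 = 4.9249

δ ≈ 4.925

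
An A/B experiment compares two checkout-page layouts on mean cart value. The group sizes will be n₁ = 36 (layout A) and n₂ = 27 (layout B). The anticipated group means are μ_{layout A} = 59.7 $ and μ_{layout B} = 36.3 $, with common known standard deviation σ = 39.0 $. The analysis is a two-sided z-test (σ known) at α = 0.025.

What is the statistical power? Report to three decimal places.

Power ≈ 0.546

Standardized effect: d = |μ_{layout A} − μ_{layout B}| / σ = |59.7 − 36.3| / 39.0 = 0.6000
Noncentrality parameter: δ = d / √(1/n₁ + 1/n₂) = 0.6000 / √(1/36 + 1/27) = 2.3568
Two-sided α = 0.025 → critical value z_{0.0125} = 2.241.
Power = Φ(δ − 2.241) + Φ(−δ − 2.241) = Φ(0.115) + Φ(-4.598) = 0.5459 + 0.0000 = 0.5459.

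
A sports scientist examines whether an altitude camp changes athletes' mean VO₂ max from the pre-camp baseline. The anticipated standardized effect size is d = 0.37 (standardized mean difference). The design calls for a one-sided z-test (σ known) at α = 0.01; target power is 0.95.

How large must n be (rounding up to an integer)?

n = 116

For power 0.95 need Φ(δ − z_{0.01}) = 0.95, so δ = z_{0.01} + z_{0.05} = 2.326 + 1.645 = 3.971.
δ = d·√n ⇒ n = (δ/d)² = (3.971 / 0.37)² = 115.20.
Rounding up, n = 116.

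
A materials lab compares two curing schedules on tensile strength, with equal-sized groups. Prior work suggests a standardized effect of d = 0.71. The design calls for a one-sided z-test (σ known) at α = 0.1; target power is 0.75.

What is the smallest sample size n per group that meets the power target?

For power 0.75 need Φ(δ − z_{0.1}) = 0.75, so δ = z_{0.1} + z_{0.25} = 1.282 + 0.674 = 1.956.
δ = d·√(n/2) ⇒ n = 2(δ/d)² = 2 × (1.956 / 0.71)² = 15.18.
Rounding up, n = 16 per group.

n = 16 per group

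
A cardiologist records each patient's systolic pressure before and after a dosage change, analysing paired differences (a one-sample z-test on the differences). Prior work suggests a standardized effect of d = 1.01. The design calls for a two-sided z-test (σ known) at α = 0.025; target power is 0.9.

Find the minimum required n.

n = 13

Set Φ(δ − 2.241) = 0.9; then δ − 2.241 = Φ⁻¹(0.9) = 1.282, giving δ = 3.523.
(The Φ(−δ − z_{α/2}) term is vanishingly small for δ > 0 and is dropped in the standard sample-size formula.)
δ = d·√n ⇒ n = (δ/d)² = (3.523 / 1.01)² = 12.17.
Rounding up, n = 13.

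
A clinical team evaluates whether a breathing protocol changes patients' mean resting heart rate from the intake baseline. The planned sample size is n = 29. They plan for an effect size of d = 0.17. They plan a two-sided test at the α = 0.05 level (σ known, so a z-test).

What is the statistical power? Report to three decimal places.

Power ≈ 0.150

Noncentrality parameter: δ = d·√n = 0.17 × √29 = 0.9155
Critical value for a two-sided test at α = 0.05: z_{α/2} = 1.960.
Power = Φ(δ − 1.960) + Φ(−δ − 1.960) = Φ(-1.044) + Φ(-2.875) = 0.1481 + 0.0020 = 0.1501.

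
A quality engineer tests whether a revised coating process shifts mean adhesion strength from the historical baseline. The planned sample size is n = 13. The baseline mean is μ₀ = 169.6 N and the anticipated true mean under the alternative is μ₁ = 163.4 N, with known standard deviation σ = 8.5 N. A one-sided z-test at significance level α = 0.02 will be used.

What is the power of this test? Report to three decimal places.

Power ≈ 0.718

Standardized effect: d = |μ₁ − μ₀| / σ = |163.4 − 169.6| / 8.5 = 0.7294
Noncentrality parameter: δ = d·√n = 0.7294 × √13 = 2.6299
Critical value for a one-sided test at α = 0.02: z_α = 2.054.
Power = Φ(δ − 2.054) = Φ(0.576) = 0.7178.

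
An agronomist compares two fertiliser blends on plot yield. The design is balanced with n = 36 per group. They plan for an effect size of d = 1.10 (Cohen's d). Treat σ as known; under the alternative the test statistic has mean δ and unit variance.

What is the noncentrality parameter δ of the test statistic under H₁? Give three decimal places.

δ = d·√(n/2) = 1.10 × √(36/2) = 4.6669

δ ≈ 4.667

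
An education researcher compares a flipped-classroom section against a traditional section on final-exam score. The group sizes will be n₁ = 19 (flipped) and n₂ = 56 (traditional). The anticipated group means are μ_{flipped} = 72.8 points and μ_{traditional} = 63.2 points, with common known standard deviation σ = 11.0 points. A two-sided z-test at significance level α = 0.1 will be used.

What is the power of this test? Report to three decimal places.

Power ≈ 0.950

Standardized effect: d = |μ_{flipped} − μ_{traditional}| / σ = |72.8 − 63.2| / 11.0 = 0.8727
Noncentrality parameter: δ = d / √(1/n₁ + 1/n₂) = 0.8727 / √(1/19 + 1/56) = 3.2871
Critical value for a two-sided test at α = 0.1: z_{α/2} = 1.645.
Power = Φ(δ − 1.645) + Φ(−δ − 1.645) = Φ(1.642) + Φ(-4.932) = 0.9497 + 0.0000 = 0.9497.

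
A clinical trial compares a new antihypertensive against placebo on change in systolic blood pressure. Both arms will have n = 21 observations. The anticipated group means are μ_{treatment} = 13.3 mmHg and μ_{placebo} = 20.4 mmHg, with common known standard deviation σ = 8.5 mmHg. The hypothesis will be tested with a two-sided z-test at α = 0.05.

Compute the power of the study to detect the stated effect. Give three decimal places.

Power ≈ 0.772

Standardized effect: d = |μ_{treatment} − μ_{placebo}| / σ = |13.3 − 20.4| / 8.5 = 0.8353
Noncentrality parameter: δ = d·√(n/2) = 0.8353 × √(21/2) = 2.7067
Critical value for a two-sided test at α = 0.05: z_{α/2} = 1.960.
Power = Φ(δ − 1.960) + Φ(−δ − 1.960) = Φ(0.747) + Φ(-4.667) = 0.7724 + 0.0000 = 0.7724.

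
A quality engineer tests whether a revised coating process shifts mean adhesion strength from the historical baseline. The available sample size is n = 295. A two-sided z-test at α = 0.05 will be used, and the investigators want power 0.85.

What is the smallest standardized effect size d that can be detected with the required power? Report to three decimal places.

d ≈ 0.174

Need Φ(δ − 1.960) = 0.85, so δ = 1.960 + 1.036 = 2.996.
(Lower-tail contribution to power is negligible for δ > 0.)
δ = d·√n ⇒ d = δ/√n = 2.996/√295 = 0.1745.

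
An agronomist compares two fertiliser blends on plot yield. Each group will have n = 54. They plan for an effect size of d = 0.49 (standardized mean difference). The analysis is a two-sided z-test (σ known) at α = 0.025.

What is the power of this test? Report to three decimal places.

Noncentrality parameter: δ = d·√(n/2) = 0.49 × √(54/2) = 2.5461
Two-sided α = 0.025 → critical value z_{0.0125} = 2.241.
Power = Φ(δ − 2.241) + Φ(−δ − 2.241) = Φ(0.305) + Φ(-4.788) = 0.6197 + 0.0000 = 0.6197.

Power ≈ 0.620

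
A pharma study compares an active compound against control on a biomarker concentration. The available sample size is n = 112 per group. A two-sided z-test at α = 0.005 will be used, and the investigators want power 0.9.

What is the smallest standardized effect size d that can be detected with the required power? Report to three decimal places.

Need Φ(δ − 2.807) = 0.9, so δ = 2.807 + 1.282 = 4.089.
(Lower-tail contribution to power is negligible for δ > 0.)
δ = d·√(n/2) ⇒ d = δ/√(n/2) = 4.089/√(112/2) = 0.5464.

d ≈ 0.546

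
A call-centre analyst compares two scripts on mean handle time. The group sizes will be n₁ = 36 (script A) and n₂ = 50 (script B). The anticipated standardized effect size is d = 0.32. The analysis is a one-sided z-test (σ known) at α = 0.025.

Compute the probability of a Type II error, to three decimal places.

β ≈ 0.690

Noncentrality parameter: δ = d / √(1/n₁ + 1/n₂) = 0.32 / √(1/36 + 1/50) = 1.4640
One-sided α = 0.025 → critical value z_{0.025} = 1.960.
Power = P(Z > 1.960 − δ) = Φ(-0.496) = 0.3100.
Type II error: β = 1 − power = 1 − 0.3100 = 0.6900.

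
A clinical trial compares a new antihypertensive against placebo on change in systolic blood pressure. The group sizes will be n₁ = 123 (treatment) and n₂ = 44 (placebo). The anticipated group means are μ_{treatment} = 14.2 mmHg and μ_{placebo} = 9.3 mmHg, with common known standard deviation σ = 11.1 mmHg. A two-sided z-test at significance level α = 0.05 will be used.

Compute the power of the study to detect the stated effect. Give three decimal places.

Power ≈ 0.710

Standardized effect: d = |μ_{treatment} − μ_{placebo}| / σ = |14.2 − 9.3| / 11.1 = 0.4414
Noncentrality parameter: λ = d / √(1/n₁ + 1/n₂) = 0.4414 / √(1/123 + 1/44) = 2.5130
Two-sided α = 0.05 → critical value z_{0.025} = 1.960.
Power = Φ(λ − 1.960) + Φ(−λ − 1.960) = Φ(0.553) + Φ(-4.473) = 0.7099 + 0.0000 = 0.7099.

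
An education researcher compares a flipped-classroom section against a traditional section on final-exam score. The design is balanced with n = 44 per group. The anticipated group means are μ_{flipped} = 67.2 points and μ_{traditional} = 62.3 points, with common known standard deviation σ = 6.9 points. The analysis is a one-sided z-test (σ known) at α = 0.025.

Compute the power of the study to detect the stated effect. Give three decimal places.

Standardized effect: d = |μ_{flipped} − μ_{traditional}| / σ = |67.2 − 62.3| / 6.9 = 0.7101
Noncentrality parameter: λ = d·√(n/2) = 0.7101 × √(44/2) = 3.3309
One-sided α = 0.025 → critical value z_{0.025} = 1.960.
Power = Φ(λ − 1.960) = Φ(1.371) = 0.9148.

Power ≈ 0.915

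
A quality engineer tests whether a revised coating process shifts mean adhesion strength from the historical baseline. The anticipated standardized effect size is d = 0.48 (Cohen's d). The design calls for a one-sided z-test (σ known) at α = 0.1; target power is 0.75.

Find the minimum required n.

Set Φ(δ − 1.282) = 0.75; then δ − 1.282 = Φ⁻¹(0.75) = 0.674, giving δ = 1.956.
δ = d·√n ⇒ n = (δ/d)² = (1.956 / 0.48)² = 16.61.
Round up to the next whole unit.

n = 17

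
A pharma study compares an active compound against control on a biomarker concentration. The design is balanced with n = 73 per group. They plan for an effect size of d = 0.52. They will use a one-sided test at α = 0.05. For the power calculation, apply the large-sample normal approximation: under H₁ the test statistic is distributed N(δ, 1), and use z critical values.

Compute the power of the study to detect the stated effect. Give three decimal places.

Power ≈ 0.933

Noncentrality parameter: δ = d·√(n/2) = 0.52 × √(73/2) = 3.1416
One-sided α = 0.05 → critical value z_{0.05} = 1.645.
Power = Φ(δ − 1.645) = Φ(1.497) = 0.9328.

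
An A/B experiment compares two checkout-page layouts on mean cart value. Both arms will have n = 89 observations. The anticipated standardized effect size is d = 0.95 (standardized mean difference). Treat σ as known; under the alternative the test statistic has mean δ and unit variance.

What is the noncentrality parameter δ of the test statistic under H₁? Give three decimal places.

The noncentrality parameter scales effect size by the design's sample-size factor: δ = d·√(n/2) = 0.95 × √(89/2) = 6.3373

δ ≈ 6.337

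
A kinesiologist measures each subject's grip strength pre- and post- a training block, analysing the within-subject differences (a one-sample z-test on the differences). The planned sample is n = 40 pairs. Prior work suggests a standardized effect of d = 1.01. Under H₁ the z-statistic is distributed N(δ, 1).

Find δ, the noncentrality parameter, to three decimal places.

δ = d·√n = 1.01 × √40 = 6.3878

δ ≈ 6.388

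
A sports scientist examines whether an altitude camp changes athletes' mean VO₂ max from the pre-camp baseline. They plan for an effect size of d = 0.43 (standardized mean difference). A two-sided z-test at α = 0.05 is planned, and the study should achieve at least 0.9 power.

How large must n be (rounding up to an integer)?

For power 0.9 need Φ(δ − z_{0.025}) = 0.9, so δ = z_{0.025} + z_{0.10} = 1.960 + 1.282 = 3.242.
(Ignoring the negligible lower-tail rejection probability gives the usual closed-form inversion.)
δ = d·√n ⇒ n = (δ/d)² = (3.242 / 0.43)² = 56.83.
Round up to the next whole unit.

n = 57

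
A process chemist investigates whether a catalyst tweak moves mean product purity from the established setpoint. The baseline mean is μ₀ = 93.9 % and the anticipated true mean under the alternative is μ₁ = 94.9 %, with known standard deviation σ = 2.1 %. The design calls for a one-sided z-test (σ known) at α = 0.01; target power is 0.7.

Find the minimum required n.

Standardized effect: d = |μ₁ − μ₀| / σ = |94.9 − 93.9| / 2.1 = 0.4762
Set Φ(δ − 2.326) = 0.7; then δ − 2.326 = Φ⁻¹(0.7) = 0.524, giving δ = 2.851.
δ = d·√n ⇒ n = (δ/d)² = (2.851 / 0.4762)² = 35.84.
Round up to the next whole unit.

n = 36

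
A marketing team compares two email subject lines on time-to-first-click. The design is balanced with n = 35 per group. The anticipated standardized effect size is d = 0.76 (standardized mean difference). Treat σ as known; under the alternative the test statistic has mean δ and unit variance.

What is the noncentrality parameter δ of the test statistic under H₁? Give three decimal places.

δ ≈ 3.179

The noncentrality parameter scales effect size by the design's sample-size factor: δ = d·√(n/2) = 0.76 × √(35/2) = 3.1793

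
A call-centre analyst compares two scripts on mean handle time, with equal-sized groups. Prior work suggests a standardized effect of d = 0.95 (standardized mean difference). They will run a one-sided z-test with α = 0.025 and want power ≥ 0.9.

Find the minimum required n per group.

n = 24 per group

For power 0.9 need Φ(δ − z_{0.025}) = 0.9, so δ = z_{0.025} + z_{0.10} = 1.960 + 1.282 = 3.242.
δ = d·√(n/2) ⇒ n = 2(δ/d)² = 2 × (3.242 / 0.95)² = 23.29.
Round up to the next whole unit.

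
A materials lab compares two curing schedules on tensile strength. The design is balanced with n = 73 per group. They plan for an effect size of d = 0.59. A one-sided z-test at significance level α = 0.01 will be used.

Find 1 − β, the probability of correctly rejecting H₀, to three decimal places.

Power ≈ 0.892

Noncentrality parameter: λ = d·√(n/2) = 0.59 × √(73/2) = 3.5645
One-sided α = 0.01 → critical value z_{0.01} = 2.326.
Power = P(Z > 2.326 − λ) = Φ(1.238) = 0.8922.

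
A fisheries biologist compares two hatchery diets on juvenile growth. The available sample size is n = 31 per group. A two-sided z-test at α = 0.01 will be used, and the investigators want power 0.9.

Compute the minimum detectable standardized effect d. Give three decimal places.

Need Φ(δ − 2.576) = 0.9, so δ = 2.576 + 1.282 = 3.857.
(The second rejection-region term Φ(−δ − z_{α/2}) is negligible and dropped.)
δ = d·√(n/2) ⇒ d = δ/√(n/2) = 3.857/√(31/2) = 0.9798.

d ≈ 0.980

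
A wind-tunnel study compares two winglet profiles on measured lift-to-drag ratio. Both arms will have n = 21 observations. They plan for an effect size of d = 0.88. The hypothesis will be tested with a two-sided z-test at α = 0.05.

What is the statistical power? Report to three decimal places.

Noncentrality parameter: δ = d·√(n/2) = 0.88 × √(21/2) = 2.8515
Critical value for a two-sided test at α = 0.05: z_{α/2} = 1.960.
Power = Φ(δ − 1.960) + Φ(−δ − 1.960) = Φ(0.892) + Φ(-4.811) = 0.8137 + 0.0000 = 0.8137.

Power ≈ 0.814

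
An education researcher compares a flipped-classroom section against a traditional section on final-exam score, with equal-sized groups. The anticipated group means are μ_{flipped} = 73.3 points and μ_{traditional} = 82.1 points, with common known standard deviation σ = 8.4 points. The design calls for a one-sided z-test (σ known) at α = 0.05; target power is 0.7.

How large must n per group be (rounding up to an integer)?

Standardized effect: d = |μ_{flipped} − μ_{traditional}| / σ = |73.3 − 82.1| / 8.4 = 1.0476
Set Φ(δ − 1.645) = 0.7; then δ − 1.645 = Φ⁻¹(0.7) = 0.524, giving δ = 2.169.
δ = d·√(n/2) ⇒ n = 2(δ/d)² = 2 × (2.169 / 1.0476)² = 8.58.
Rounding up, n = 9 per group.

n = 9 per group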